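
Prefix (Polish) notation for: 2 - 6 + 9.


left-to-right (same/higher precedence on left): tree is (+ (- 2 6) 9)
Prefix: + - 2 6 9


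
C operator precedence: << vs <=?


'<<' is shift (level 8); '<=' is relational (level 7)
Higher level binds tighter
'<<' has higher precedence than '<='


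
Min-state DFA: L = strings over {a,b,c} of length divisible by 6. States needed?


Track length mod 6: states 0..5, accept at 0
Minimal DFA: 6 states


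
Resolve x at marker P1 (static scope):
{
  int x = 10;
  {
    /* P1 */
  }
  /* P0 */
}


P1's block does not declare x; resolves to the enclosing declaration at depth 0
x = 10


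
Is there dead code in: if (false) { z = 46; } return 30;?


condition is constant false, so the whole block is unreachable
Dead: 'if (false) { z = 46; }'


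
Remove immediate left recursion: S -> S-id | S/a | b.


Left-recursive alternatives: S-id, S/a; non-recursive: b
Introduce S': S -> bS', S' -> -idS' | /aS' | ε


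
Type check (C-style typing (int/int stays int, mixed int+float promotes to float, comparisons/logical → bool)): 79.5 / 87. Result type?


Operand types: float / int
Rule: mixed int/float promotes to float; int/int stays int
Result type: float


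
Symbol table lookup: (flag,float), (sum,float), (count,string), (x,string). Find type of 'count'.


Lookup 'count' → type string


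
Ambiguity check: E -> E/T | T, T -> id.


precedence layered via separate nonterminal T: deterministic
Unambiguous


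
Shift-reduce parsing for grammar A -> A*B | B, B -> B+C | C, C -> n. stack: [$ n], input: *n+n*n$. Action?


'n' on top is the handle for C -> n
Action: reduce (C -> n)


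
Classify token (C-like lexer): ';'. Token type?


Pattern: delimiter/punctuation
Type: PUNCTUATION


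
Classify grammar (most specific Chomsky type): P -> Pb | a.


Left-linear: every RHS is a terminal or one nonterminal followed by a terminal
Classification: Type 3 (Regular)


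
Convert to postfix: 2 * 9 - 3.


Left to right (same or higher precedence on left)
Postfix: 2 9 * 3 -


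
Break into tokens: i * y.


Scan left to right, longest-match per lexeme
Tokens: ID(i), OP(*), ID(y)


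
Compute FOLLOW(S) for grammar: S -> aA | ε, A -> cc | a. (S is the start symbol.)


$ ∈ FOLLOW(S). For each A -> αBβ: add FIRST(β)\{ε} to FOLLOW(B); if β nullable, add FOLLOW(A).
FOLLOW(S) = {$}


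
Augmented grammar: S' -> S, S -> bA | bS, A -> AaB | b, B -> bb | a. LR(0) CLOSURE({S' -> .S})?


Start: S' -> .S
For each item with dot before a nonterminal B, add B -> .γ for every B-production
Closure: [S' -> .S, S -> .bA, S -> .bS]


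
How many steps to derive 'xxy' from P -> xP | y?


Derivation: P => xP => xxP => xxy
Steps: 3


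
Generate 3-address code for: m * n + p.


Break into single-operator statements:
t1 = m * n
t2 = t1 + p


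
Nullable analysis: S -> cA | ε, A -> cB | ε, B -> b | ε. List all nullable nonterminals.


A nonterminal is nullable iff some alternative derives ε (directly, or every symbol in it is nullable)
Nullable: {A, B, S}


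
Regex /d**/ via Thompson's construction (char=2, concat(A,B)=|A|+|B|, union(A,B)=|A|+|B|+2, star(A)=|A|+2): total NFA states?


Syntax tree has 1 char leaf(s), 0 union(s), 2 star(s)
chars contribute 1×2 = 2; each union adds +2; each star adds +2
Total: 2 + 0 + 4 = 6 states


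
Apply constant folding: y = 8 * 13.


8 * 13 = 104 at compile time
Optimized: y = 104


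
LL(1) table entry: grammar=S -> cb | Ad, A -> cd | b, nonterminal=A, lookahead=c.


For [A, c]: 'c' ∈ FIRST(cd)
Entry: A -> cd


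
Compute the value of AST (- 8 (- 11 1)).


Evaluate inner: (- 11 1) = 10
Evaluate root: (- 8 10) = -2
Result: -2


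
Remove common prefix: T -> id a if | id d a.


Common prefix: 'id'
Factored: T -> id T', T' -> a if | d a


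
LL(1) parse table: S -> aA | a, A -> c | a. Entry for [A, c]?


For [A, c]: 'c' ∈ FIRST(c)
Entry: A -> c


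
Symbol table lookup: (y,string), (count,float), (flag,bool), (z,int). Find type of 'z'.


Lookup 'z' → type int


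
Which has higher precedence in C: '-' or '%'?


'%' is multiplicative (level 10); '-' is additive (level 9)
Higher level binds tighter
'%' has higher precedence than '-'


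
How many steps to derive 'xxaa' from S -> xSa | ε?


Derivation: S => xSa => xxSaa => xxaa
Steps: 3


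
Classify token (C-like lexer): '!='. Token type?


Pattern: operator symbol
Type: OPERATOR


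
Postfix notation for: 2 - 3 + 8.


Left to right (same or higher precedence on left)
Postfix: 2 3 - 8 +


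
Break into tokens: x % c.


Scan left to right, longest-match per lexeme
Tokens: ID(x), OP(%), ID(c)


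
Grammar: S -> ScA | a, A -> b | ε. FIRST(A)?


Per alternative of A: FIRST(b) = {b}; FIRST(ε) = {ε}
FIRST(A) = {b, ε}


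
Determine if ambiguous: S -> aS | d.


right-linear, alternatives start with distinct terminals 'a' vs 'd': unique leftmost derivation
Unambiguous


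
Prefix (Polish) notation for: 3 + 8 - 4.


left-to-right (same/higher precedence on left): tree is (- (+ 3 8) 4)
Prefix: - + 3 8 4


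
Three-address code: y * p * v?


Break into single-operator statements:
t1 = y * p
t2 = t1 * v


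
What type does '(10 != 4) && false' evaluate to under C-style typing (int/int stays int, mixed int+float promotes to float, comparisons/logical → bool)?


Operand types: bool && bool
Rule: logical operators take bool operands and yield bool
Result type: bool


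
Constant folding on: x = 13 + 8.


13 + 8 = 21 at compile time
Optimized: x = 21


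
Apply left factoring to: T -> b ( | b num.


Common prefix: 'b'
Factored: T -> b T', T' -> ( | num


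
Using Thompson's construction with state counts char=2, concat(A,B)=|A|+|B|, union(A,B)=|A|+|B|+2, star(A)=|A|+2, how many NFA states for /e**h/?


Syntax tree has 2 char leaf(s), 0 union(s), 2 star(s)
chars contribute 2×2 = 4; each union adds +2; each star adds +2
Total: 4 + 0 + 4 = 8 states


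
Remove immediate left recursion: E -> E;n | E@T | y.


Left-recursive alternatives: E;n, E@T; non-recursive: y
Introduce E': E -> yE', E' -> ;nE' | @TE' | ε


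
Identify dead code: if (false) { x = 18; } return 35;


condition is constant false, so the whole block is unreachable
Dead: 'if (false) { x = 18; }'


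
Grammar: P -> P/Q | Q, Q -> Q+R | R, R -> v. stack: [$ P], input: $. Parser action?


start symbol P on stack, input exhausted
Action: accept


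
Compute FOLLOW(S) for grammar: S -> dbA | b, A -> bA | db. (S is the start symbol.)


$ ∈ FOLLOW(S). For each A -> αBβ: add FIRST(β)\{ε} to FOLLOW(B); if β nullable, add FOLLOW(A).
FOLLOW(S) = {$}


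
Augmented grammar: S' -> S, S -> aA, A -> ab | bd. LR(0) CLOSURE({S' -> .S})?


Start: S' -> .S
For each item with dot before a nonterminal B, add B -> .γ for every B-production
Closure: [S' -> .S, S -> .aA]


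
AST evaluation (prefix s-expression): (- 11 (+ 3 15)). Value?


Evaluate inner: (+ 3 15) = 18
Evaluate root: (- 11 18) = -7
Result: -7


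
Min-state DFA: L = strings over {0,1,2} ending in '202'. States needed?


Track the longest suffix of input matching a prefix of '202': 4 classes (prefixes of length 0..3)
Minimal DFA: 4 states


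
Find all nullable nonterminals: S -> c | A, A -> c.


A nonterminal is nullable iff some alternative derives ε (directly, or every symbol in it is nullable)
Nullable: {}


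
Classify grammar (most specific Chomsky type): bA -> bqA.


LHS has context (more than one symbol) and |LHS| ≤ |RHS|
Classification: Type 1 (Context-Sensitive)


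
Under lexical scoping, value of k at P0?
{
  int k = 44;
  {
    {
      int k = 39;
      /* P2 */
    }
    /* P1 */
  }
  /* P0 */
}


k declared in the same block as P0
k = 44


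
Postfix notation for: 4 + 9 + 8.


Left to right (same or higher precedence on left)
Postfix: 4 9 + 8 +


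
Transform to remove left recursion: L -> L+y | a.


Left-recursive alternatives: L+y; non-recursive: a
Introduce L': L -> aL', L' -> +yL' | ε


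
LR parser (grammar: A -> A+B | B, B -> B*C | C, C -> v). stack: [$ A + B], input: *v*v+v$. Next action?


'*' can extend B; shift to build B -> B*C
Action: shift


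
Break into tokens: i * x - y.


Scan left to right, longest-match per lexeme
Tokens: ID(i), OP(*), ID(x), OP(-), ID(y)


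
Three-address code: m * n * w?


Break into single-operator statements:
t1 = m * n
t2 = t1 * w


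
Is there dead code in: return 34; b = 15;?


statement follows a return and is unreachable
Dead: 'b = 15'


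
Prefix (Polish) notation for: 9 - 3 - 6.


left-to-right (same/higher precedence on left): tree is (- (- 9 3) 6)
Prefix: - - 9 3 6


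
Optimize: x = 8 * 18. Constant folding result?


8 * 18 = 144 at compile time
Optimized: x = 144


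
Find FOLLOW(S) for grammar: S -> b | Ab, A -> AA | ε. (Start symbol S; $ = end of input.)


$ ∈ FOLLOW(S). For each A -> αBβ: add FIRST(β)\{ε} to FOLLOW(B); if β nullable, add FOLLOW(A).
FOLLOW(S) = {$}


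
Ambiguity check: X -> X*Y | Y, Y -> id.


precedence layered via separate nonterminal Y: deterministic
Unambiguous


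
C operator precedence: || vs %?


'%' is multiplicative (level 10); '||' is logical OR (level 1)
Higher level binds tighter
'%' has higher precedence than '||'


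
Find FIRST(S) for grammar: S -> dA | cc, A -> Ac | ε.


Per alternative of S: FIRST(dA) = {d}; FIRST(cc) = {c}
FIRST(S) = {c, d}


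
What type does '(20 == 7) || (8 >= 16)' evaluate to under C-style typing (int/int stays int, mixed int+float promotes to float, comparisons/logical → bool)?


Operand types: bool || bool
Rule: logical operators take bool operands and yield bool
Result type: bool


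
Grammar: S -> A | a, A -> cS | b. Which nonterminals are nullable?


A nonterminal is nullable iff some alternative derives ε (directly, or every symbol in it is nullable)
Nullable: {}


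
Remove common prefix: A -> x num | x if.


Common prefix: 'x'
Factored: A -> x A', A' -> num | if


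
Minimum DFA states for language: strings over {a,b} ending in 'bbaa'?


Track the longest suffix of input matching a prefix of 'bbaa': 5 classes (prefixes of length 0..4)
Minimal DFA: 5 states


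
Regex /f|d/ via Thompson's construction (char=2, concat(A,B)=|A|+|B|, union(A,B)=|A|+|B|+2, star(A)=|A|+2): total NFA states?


Syntax tree has 2 char leaf(s), 1 union(s), 0 star(s)
chars contribute 2×2 = 4; each union adds +2; each star adds +2
Total: 4 + 2 + 0 = 6 states


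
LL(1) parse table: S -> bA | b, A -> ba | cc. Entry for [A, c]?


For [A, c]: 'c' ∈ FIRST(cc)
Entry: A -> cc


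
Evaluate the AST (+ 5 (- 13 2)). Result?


Evaluate inner: (- 13 2) = 11
Evaluate root: (+ 5 11) = 16
Result: 16


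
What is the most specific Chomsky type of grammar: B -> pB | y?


Right-linear: every RHS is a terminal or a terminal followed by one nonterminal
Classification: Type 3 (Regular)


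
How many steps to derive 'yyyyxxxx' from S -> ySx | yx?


Derivation: S => ySx => yySxx => yyySxxx => yyyyxxxx
Steps: 4


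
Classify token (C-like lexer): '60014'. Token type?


Pattern: digits only
Type: INTEGER_LITERAL


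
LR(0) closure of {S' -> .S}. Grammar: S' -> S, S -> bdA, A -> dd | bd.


Start: S' -> .S
For each item with dot before a nonterminal B, add B -> .γ for every B-production
Closure: [S' -> .S, S -> .bdA]


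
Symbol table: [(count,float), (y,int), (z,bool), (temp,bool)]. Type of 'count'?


Lookup 'count' → type float


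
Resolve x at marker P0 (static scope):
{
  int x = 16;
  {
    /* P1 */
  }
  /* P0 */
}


x declared in the same block as P0
x = 16


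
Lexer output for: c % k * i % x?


Scan left to right, longest-match per lexeme
Tokens: ID(c), OP(%), ID(k), OP(*), ID(i), OP(%), ID(x)


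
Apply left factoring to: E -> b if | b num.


Common prefix: 'b'
Factored: E -> b E', E' -> if | num


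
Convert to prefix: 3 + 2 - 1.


left-to-right (same/higher precedence on left): tree is (- (+ 3 2) 1)
Prefix: - + 3 2 1


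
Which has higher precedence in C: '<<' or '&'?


'<<' is shift (level 8); '&' is bitwise AND (level 5)
Higher level binds tighter
'<<' has higher precedence than '&'


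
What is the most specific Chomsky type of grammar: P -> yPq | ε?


Single nonterminal LHS, but y^n q^n is not regular
Classification: Type 2 (Context-Free)


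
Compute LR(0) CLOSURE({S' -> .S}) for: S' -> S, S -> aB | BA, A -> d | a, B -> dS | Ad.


Start: S' -> .S
For each item with dot before a nonterminal B, add B -> .γ for every B-production
Closure: [S' -> .S, S -> .aB, S -> .BA, B -> .dS, B -> .Ad, A -> .d, A -> .a]


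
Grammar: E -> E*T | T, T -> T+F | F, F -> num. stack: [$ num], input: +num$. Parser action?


'num' on top is the handle for F -> num
Action: reduce (F -> num)


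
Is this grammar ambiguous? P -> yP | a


right-linear, alternatives start with distinct terminals 'y' vs 'a': unique leftmost derivation
Unambiguous


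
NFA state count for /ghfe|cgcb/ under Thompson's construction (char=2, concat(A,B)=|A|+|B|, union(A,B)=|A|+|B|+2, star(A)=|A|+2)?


Syntax tree has 8 char leaf(s), 1 union(s), 0 star(s)
chars contribute 8×2 = 16; each union adds +2; each star adds +2
Total: 16 + 2 + 0 = 18 states


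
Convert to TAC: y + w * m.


Break into single-operator statements:
t1 = w * m
t2 = y + t1


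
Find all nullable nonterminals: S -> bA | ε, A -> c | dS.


A nonterminal is nullable iff some alternative derives ε (directly, or every symbol in it is nullable)
Nullable: {S}


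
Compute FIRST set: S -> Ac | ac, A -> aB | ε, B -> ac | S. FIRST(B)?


Per alternative of B: FIRST(ac) = {a}; FIRST(S) = {a, c}
FIRST(B) = {a, c}


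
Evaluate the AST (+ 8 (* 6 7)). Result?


Evaluate inner: (* 6 7) = 42
Evaluate root: (+ 8 42) = 50
Result: 50


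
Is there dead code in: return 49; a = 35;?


statement follows a return and is unreachable
Dead: 'a = 35'


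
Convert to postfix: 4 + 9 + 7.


Left to right (same or higher precedence on left)
Postfix: 4 9 + 7 +


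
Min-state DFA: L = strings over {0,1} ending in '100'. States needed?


Track the longest suffix of input matching a prefix of '100': 4 classes (prefixes of length 0..3)
Minimal DFA: 4 states


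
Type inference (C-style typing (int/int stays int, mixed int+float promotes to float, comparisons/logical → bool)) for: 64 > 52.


Operand types: int > int
Rule: comparison yields bool
Result type: bool


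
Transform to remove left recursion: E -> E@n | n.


Left-recursive alternatives: E@n; non-recursive: n
Introduce E': E -> nE', E' -> @nE' | ε


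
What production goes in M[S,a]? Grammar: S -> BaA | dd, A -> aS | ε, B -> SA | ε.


For [S, a]: 'a' ∈ FIRST(BaA)
Entry: S -> BaA


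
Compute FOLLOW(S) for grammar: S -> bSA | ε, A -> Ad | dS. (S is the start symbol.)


$ ∈ FOLLOW(S). For each A -> αBβ: add FIRST(β)\{ε} to FOLLOW(B); if β nullable, add FOLLOW(A).
FOLLOW(S) = {$, d}


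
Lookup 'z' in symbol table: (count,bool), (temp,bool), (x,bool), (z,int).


Lookup 'z' → type int


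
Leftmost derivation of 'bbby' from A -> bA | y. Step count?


Derivation: A => bA => bbA => bbbA => bbby
Steps: 4


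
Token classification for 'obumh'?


Pattern: letter/underscore followed by alphanumerics, not a keyword
Type: IDENTIFIER


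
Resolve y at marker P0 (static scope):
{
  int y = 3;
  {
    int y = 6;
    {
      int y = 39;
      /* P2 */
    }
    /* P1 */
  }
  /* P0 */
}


y declared in the same block as P0
y = 3


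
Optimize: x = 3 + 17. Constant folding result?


3 + 17 = 20 at compile time
Optimized: x = 20


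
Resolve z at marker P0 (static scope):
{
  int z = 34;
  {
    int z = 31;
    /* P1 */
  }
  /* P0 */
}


z declared in the same block as P0
z = 34


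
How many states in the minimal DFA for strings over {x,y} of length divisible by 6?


Track length mod 6: states 0..5, accept at 0
Minimal DFA: 6 states


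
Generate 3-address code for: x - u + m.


Break into single-operator statements:
t1 = x - u
t2 = t1 + m


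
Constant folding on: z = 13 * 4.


13 * 4 = 52 at compile time
Optimized: z = 52


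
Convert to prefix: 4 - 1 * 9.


'*' binds tighter: tree is (- 4 (* 1 9))
Prefix: - 4 * 1 9


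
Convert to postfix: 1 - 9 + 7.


Left to right (same or higher precedence on left)
Postfix: 1 9 - 7 +


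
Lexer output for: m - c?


Scan left to right, longest-match per lexeme
Tokens: ID(m), OP(-), ID(c)


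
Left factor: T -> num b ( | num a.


Common prefix: 'num'
Factored: T -> num T', T' -> b ( | a


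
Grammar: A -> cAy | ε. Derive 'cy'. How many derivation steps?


Derivation: A => cAy => cy
Steps: 2


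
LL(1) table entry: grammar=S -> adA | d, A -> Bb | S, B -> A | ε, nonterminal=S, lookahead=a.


For [S, a]: 'a' ∈ FIRST(adA)
Entry: S -> adA


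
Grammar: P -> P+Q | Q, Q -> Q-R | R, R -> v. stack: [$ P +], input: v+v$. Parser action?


no handle ('P+' is not any RHS); shift 'v'
Action: shift


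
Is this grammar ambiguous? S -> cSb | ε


balanced c^n…b^n: each string has a unique parse
Unambiguous


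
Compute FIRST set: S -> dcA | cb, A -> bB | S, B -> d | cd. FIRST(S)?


Per alternative of S: FIRST(dcA) = {d}; FIRST(cb) = {c}
FIRST(S) = {c, d}


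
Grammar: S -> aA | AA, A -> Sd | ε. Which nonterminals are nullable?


A nonterminal is nullable iff some alternative derives ε (directly, or every symbol in it is nullable)
Nullable: {A, S}


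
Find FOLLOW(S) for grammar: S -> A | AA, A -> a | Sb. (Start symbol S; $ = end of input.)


$ ∈ FOLLOW(S). For each A -> αBβ: add FIRST(β)\{ε} to FOLLOW(B); if β nullable, add FOLLOW(A).
FOLLOW(S) = {$, b}


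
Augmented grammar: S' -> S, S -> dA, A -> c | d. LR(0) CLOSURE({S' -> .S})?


Start: S' -> .S
For each item with dot before a nonterminal B, add B -> .γ for every B-production
Closure: [S' -> .S, S -> .dA]


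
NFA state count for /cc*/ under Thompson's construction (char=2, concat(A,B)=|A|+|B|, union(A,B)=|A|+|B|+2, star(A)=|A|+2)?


Syntax tree has 2 char leaf(s), 0 union(s), 1 star(s)
chars contribute 2×2 = 4; each union adds +2; each star adds +2
Total: 4 + 0 + 2 = 6 states


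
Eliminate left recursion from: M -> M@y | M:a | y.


Left-recursive alternatives: M@y, M:a; non-recursive: y
Introduce M': M -> yM', M' -> @yM' | :aM' | ε


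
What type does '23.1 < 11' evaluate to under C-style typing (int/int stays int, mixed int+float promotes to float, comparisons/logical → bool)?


Operand types: float < int
Rule: comparison yields bool
Result type: bool


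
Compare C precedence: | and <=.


'<=' is relational (level 7); '|' is bitwise OR (level 3)
Higher level binds tighter
'<=' has higher precedence than '|'


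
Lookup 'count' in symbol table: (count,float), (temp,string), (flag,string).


Lookup 'count' → type float


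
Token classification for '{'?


Pattern: delimiter/punctuation
Type: PUNCTUATION


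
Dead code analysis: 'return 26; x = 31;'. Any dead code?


statement follows a return and is unreachable
Dead: 'x = 31'


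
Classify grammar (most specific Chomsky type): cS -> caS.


LHS has context (more than one symbol) and |LHS| ≤ |RHS|
Classification: Type 1 (Context-Sensitive)


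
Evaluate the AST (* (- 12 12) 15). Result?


Evaluate inner: (- 12 12) = 0
Evaluate root: (* 0 15) = 0
Result: 0


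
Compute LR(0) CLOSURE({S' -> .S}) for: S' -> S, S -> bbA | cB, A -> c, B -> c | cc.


Start: S' -> .S
For each item with dot before a nonterminal B, add B -> .γ for every B-production
Closure: [S' -> .S, S -> .bbA, S -> .cB]


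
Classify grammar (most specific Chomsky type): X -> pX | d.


Right-linear: every RHS is a terminal or a terminal followed by one nonterminal
Classification: Type 3 (Regular)


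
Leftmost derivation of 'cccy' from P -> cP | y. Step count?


Derivation: P => cP => ccP => cccP => cccy
Steps: 4


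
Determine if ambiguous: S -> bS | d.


right-linear, alternatives start with distinct terminals 'b' vs 'd': unique leftmost derivation
Unambiguous


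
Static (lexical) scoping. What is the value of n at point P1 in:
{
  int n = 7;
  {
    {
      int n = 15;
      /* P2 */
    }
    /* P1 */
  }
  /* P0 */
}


P1's block does not declare n; resolves to the enclosing declaration at depth 0
n = 7


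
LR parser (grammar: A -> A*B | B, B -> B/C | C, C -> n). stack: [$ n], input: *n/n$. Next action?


'n' on top is the handle for C -> n
Action: reduce (C -> n)


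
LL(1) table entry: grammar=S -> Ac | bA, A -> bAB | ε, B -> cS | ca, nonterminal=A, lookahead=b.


For [A, b]: 'b' ∈ FIRST(bAB)
Entry: A -> bAB


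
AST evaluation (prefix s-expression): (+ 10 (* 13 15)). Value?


Evaluate inner: (* 13 15) = 195
Evaluate root: (+ 10 195) = 205
Result: 205


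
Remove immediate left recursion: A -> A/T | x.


Left-recursive alternatives: A/T; non-recursive: x
Introduce A': A -> xA', A' -> /TA' | ε


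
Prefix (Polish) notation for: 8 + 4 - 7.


left-to-right (same/higher precedence on left): tree is (- (+ 8 4) 7)
Prefix: - + 8 4 7


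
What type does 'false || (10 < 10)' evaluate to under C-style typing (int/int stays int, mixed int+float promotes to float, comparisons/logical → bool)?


Operand types: bool || bool
Rule: logical operators take bool operands and yield bool
Result type: bool


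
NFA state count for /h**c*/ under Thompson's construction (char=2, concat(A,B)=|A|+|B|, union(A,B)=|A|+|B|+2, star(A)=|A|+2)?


Syntax tree has 2 char leaf(s), 0 union(s), 3 star(s)
chars contribute 2×2 = 4; each union adds +2; each star adds +2
Total: 4 + 0 + 6 = 10 states


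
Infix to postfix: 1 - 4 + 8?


Left to right (same or higher precedence on left)
Postfix: 1 4 - 8 +


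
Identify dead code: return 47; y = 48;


statement follows a return and is unreachable
Dead: 'y = 48'


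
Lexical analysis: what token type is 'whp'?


Pattern: letter/underscore followed by alphanumerics, not a keyword
Type: IDENTIFIER


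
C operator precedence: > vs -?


'-' is additive (level 9); '>' is relational (level 7)
Higher level binds tighter
'-' has higher precedence than '>'


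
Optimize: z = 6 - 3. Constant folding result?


6 - 3 = 3 at compile time
Optimized: z = 3


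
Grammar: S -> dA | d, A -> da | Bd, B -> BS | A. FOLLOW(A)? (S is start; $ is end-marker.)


$ ∈ FOLLOW(S). For each A -> αBβ: add FIRST(β)\{ε} to FOLLOW(B); if β nullable, add FOLLOW(A).
FOLLOW(A) = {$, d}


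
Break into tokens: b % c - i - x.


Scan left to right, longest-match per lexeme
Tokens: ID(b), OP(%), ID(c), OP(-), ID(i), OP(-), ID(x)


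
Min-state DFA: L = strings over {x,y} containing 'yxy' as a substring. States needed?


KMP-style automaton: 3 progress states + 1 absorbing accept = 4
Minimal DFA: 4 states


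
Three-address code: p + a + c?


Break into single-operator statements:
t1 = p + a
t2 = t1 + c


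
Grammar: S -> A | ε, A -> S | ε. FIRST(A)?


Per alternative of A: FIRST(S) = {ε}; FIRST(ε) = {ε}
FIRST(A) = {ε}


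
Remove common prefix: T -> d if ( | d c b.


Common prefix: 'd'
Factored: T -> d T', T' -> if ( | c b


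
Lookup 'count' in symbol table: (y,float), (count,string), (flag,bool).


Lookup 'count' → type string


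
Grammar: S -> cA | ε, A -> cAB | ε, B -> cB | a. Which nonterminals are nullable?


A nonterminal is nullable iff some alternative derives ε (directly, or every symbol in it is nullable)
Nullable: {A, S}


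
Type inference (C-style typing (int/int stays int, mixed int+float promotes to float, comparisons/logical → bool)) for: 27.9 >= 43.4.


Operand types: float >= float
Rule: comparison yields bool
Result type: bool


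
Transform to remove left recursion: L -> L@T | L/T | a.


Left-recursive alternatives: L@T, L/T; non-recursive: a
Introduce L': L -> aL', L' -> @TL' | /TL' | ε


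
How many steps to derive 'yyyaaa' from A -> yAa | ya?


Derivation: A => yAa => yyAaa => yyyaaa
Steps: 3


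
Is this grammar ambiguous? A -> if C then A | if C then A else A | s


dangling else: 'if C then if C then s else s' parses two ways
Ambiguous


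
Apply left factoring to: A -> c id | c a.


Common prefix: 'c'
Factored: A -> c A', A' -> id | a


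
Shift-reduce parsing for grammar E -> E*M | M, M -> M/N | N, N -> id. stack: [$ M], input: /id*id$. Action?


shift '/' to continue M -> M/N
Action: shift


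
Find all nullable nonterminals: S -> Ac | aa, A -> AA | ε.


A nonterminal is nullable iff some alternative derives ε (directly, or every symbol in it is nullable)
Nullable: {A}


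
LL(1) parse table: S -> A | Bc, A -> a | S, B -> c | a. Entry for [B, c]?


For [B, c]: 'c' ∈ FIRST(c)
Entry: B -> c


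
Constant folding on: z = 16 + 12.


16 + 12 = 28 at compile time
Optimized: z = 28


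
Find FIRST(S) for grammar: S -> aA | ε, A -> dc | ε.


Per alternative of S: FIRST(aA) = {a}; FIRST(ε) = {ε}
FIRST(S) = {a, ε}


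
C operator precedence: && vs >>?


'>>' is shift (level 8); '&&' is logical AND (level 2)
Higher level binds tighter
'>>' has higher precedence than '&&'


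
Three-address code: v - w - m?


Break into single-operator statements:
t1 = v - w
t2 = t1 - m


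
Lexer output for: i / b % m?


Scan left to right, longest-match per lexeme
Tokens: ID(i), OP(/), ID(b), OP(%), ID(m)


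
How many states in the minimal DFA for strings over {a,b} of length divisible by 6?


Track length mod 6: states 0..5, accept at 0
Minimal DFA: 6 states


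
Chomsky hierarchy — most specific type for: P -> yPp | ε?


Single nonterminal LHS, but y^n p^n is not regular
Classification: Type 2 (Context-Free)


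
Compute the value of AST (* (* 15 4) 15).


Evaluate inner: (* 15 4) = 60
Evaluate root: (* 60 15) = 900
Result: 900


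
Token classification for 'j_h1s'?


Pattern: letter/underscore followed by alphanumerics, not a keyword
Type: IDENTIFIER


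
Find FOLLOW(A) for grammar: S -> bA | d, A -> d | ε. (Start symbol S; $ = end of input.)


$ ∈ FOLLOW(S). For each A -> αBβ: add FIRST(β)\{ε} to FOLLOW(B); if β nullable, add FOLLOW(A).
FOLLOW(A) = {$}


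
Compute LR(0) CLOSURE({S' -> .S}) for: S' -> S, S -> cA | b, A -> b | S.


Start: S' -> .S
For each item with dot before a nonterminal B, add B -> .γ for every B-production
Closure: [S' -> .S, S -> .cA, S -> .b]


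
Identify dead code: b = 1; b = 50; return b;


first assignment to b is overwritten before any read
Dead: 'b = 1'


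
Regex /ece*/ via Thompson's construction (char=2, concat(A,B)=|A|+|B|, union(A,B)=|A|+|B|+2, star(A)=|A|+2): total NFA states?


Syntax tree has 3 char leaf(s), 0 union(s), 1 star(s)
chars contribute 3×2 = 6; each union adds +2; each star adds +2
Total: 6 + 0 + 2 = 8 states


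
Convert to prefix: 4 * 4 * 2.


left-to-right (same/higher precedence on left): tree is (* (* 4 4) 2)
Prefix: * * 4 4 2


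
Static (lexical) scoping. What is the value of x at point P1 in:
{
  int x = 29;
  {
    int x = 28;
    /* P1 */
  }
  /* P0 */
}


x declared in the same block as P1
x = 28


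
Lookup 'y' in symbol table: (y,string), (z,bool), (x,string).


Lookup 'y' → type string


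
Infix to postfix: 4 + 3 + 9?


Left to right (same or higher precedence on left)
Postfix: 4 3 + 9 +


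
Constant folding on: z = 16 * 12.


16 * 12 = 192 at compile time
Optimized: z = 192


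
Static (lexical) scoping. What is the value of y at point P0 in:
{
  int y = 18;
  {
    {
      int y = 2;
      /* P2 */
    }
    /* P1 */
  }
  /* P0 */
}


y declared in the same block as P0
y = 18


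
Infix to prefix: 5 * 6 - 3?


left-to-right (same/higher precedence on left): tree is (- (* 5 6) 3)
Prefix: - * 5 6 3


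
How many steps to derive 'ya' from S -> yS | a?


Derivation: S => yS => ya
Steps: 2


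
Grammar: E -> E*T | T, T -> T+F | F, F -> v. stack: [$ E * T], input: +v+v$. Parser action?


'+' can extend T; shift to build T -> T+F
Action: shift


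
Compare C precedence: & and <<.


'<<' is shift (level 8); '&' is bitwise AND (level 5)
Higher level binds tighter
'<<' has higher precedence than '&'


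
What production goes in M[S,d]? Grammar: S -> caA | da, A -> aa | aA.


For [S, d]: 'd' ∈ FIRST(da)
Entry: S -> da


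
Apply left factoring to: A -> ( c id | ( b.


Common prefix: '('
Factored: A -> ( A', A' -> c id | b


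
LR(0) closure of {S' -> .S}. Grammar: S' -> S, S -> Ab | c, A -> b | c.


Start: S' -> .S
For each item with dot before a nonterminal B, add B -> .γ for every B-production
Closure: [S' -> .S, S -> .Ab, S -> .c, A -> .b, A -> .c]


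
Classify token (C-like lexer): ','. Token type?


Pattern: delimiter/punctuation
Type: PUNCTUATION


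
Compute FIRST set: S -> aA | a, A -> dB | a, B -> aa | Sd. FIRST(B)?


Per alternative of B: FIRST(aa) = {a}; FIRST(Sd) = {a}
FIRST(B) = {a}


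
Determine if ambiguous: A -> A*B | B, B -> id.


precedence layered via separate nonterminal B: deterministic
Unambiguous


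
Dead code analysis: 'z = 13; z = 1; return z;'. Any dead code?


first assignment to z is overwritten before any read
Dead: 'z = 13'


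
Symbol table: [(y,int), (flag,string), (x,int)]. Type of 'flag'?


Lookup 'flag' → type string


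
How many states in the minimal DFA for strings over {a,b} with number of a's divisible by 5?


Track (count of a) mod 5: states 0..4, accept at 0
Minimal DFA: 5 states


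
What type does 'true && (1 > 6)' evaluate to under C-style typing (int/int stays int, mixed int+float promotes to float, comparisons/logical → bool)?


Operand types: bool && bool
Rule: logical operators take bool operands and yield bool
Result type: bool


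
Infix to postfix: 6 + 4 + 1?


Left to right (same or higher precedence on left)
Postfix: 6 4 + 1 +


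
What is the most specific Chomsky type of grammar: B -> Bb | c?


Left-linear: every RHS is a terminal or one nonterminal followed by a terminal
Classification: Type 3 (Regular)


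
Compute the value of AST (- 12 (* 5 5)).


Evaluate inner: (* 5 5) = 25
Evaluate root: (- 12 25) = -13
Result: -13


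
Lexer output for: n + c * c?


Scan left to right, longest-match per lexeme
Tokens: ID(n), OP(+), ID(c), OP(*), ID(c)


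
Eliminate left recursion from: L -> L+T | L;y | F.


Left-recursive alternatives: L+T, L;y; non-recursive: F
Introduce L': L -> FL', L' -> +TL' | ;yL' | ε


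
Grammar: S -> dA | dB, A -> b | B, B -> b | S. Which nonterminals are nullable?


A nonterminal is nullable iff some alternative derives ε (directly, or every symbol in it is nullable)
Nullable: {}


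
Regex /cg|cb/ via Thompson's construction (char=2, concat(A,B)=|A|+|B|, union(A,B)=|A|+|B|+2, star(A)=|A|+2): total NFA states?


Syntax tree has 4 char leaf(s), 1 union(s), 0 star(s)
chars contribute 4×2 = 8; each union adds +2; each star adds +2
Total: 8 + 2 + 0 = 10 states


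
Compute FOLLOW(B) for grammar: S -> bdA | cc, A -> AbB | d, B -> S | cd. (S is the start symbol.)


$ ∈ FOLLOW(S). For each A -> αBβ: add FIRST(β)\{ε} to FOLLOW(B); if β nullable, add FOLLOW(A).
FOLLOW(B) = {$, b}


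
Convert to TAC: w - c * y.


Break into single-operator statements:
t1 = c * y
t2 = w - t1


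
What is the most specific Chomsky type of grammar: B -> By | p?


Left-linear: every RHS is a terminal or one nonterminal followed by a terminal
Classification: Type 3 (Regular)


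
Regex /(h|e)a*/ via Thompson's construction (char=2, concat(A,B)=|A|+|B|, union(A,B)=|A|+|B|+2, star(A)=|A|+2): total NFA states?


Syntax tree has 3 char leaf(s), 1 union(s), 1 star(s)
chars contribute 3×2 = 6; each union adds +2; each star adds +2
Total: 6 + 2 + 2 = 10 states


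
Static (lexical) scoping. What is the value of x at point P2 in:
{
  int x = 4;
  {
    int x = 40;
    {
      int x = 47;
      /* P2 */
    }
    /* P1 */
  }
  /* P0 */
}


x declared in the same block as P2
x = 47


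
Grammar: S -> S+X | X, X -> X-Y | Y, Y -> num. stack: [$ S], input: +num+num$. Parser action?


shift '+' to continue S -> S+X
Action: shift


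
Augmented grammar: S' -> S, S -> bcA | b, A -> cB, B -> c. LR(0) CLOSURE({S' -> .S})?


Start: S' -> .S
For each item with dot before a nonterminal B, add B -> .γ for every B-production
Closure: [S' -> .S, S -> .bcA, S -> .b]


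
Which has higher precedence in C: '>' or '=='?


'>' is relational (level 7); '==' is equality (level 6)
Higher level binds tighter
'>' has higher precedence than '=='


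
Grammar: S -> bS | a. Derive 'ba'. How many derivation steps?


Derivation: S => bS => ba
Steps: 2


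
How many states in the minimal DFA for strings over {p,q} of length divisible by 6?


Track length mod 6: states 0..5, accept at 0
Minimal DFA: 6 states


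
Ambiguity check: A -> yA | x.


right-linear, alternatives start with distinct terminals 'y' vs 'x': unique leftmost derivation
Unambiguous


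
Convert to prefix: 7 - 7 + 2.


left-to-right (same/higher precedence on left): tree is (+ (- 7 7) 2)
Prefix: + - 7 7 2


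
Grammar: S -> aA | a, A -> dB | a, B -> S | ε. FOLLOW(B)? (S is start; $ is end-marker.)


$ ∈ FOLLOW(S). For each A -> αBβ: add FIRST(β)\{ε} to FOLLOW(B); if β nullable, add FOLLOW(A).
FOLLOW(B) = {$}


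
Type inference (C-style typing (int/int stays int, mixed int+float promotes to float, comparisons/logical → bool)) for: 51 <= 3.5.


Operand types: int <= float
Rule: comparison yields bool
Result type: bool


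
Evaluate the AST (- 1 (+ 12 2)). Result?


Evaluate inner: (+ 12 2) = 14
Evaluate root: (- 1 14) = -13
Result: -13


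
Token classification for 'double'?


Pattern: reserved word
Type: KEYWORD


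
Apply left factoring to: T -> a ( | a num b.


Common prefix: 'a'
Factored: T -> a T', T' -> ( | num b


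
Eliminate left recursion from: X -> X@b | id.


Left-recursive alternatives: X@b; non-recursive: id
Introduce X': X -> idX', X' -> @bX' | ε


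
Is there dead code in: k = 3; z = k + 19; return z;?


k is read by z's definition; z is returned
No dead code


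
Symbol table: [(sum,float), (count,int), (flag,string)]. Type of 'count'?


Lookup 'count' → type int


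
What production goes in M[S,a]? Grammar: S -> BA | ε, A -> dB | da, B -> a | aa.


For [S, a]: 'a' ∈ FIRST(BA)
Entry: S -> BA


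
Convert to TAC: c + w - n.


Break into single-operator statements:
t1 = c + w
t2 = t1 - n


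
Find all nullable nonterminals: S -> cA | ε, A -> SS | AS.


A nonterminal is nullable iff some alternative derives ε (directly, or every symbol in it is nullable)
Nullable: {A, S}


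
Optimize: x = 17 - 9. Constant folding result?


17 - 9 = 8 at compile time
Optimized: x = 8


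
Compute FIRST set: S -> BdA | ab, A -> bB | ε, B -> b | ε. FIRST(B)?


Per alternative of B: FIRST(b) = {b}; FIRST(ε) = {ε}
FIRST(B) = {b, ε}


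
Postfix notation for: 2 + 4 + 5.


Left to right (same or higher precedence on left)
Postfix: 2 4 + 5 +


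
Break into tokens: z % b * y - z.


Scan left to right, longest-match per lexeme
Tokens: ID(z), OP(%), ID(b), OP(*), ID(y), OP(-), ID(z)


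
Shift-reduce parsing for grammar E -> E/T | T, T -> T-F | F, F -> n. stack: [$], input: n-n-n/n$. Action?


no handle on stack; shift 'n'
Action: shift


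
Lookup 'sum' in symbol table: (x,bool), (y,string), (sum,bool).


Lookup 'sum' → type bool


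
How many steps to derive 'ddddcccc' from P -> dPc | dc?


Derivation: P => dPc => ddPcc => dddPccc => ddddcccc
Steps: 4


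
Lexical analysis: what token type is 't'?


Pattern: letter/underscore followed by alphanumerics, not a keyword
Type: IDENTIFIER


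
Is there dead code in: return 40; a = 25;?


statement follows a return and is unreachable
Dead: 'a = 25'


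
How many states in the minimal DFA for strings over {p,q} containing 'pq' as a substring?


KMP-style automaton: 2 progress states + 1 absorbing accept = 3
Minimal DFA: 3 states


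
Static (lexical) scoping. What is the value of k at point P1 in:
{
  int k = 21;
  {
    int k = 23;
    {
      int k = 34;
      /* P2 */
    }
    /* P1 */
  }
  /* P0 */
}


k declared in the same block as P1
k = 23


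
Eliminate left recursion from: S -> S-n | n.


Left-recursive alternatives: S-n; non-recursive: n
Introduce S': S -> nS', S' -> -nS' | ε


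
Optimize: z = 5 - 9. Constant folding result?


5 - 9 = -4 at compile time
Optimized: z = -4


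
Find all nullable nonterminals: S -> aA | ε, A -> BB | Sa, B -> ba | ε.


A nonterminal is nullable iff some alternative derives ε (directly, or every symbol in it is nullable)
Nullable: {A, B, S}


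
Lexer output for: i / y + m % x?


Scan left to right, longest-match per lexeme
Tokens: ID(i), OP(/), ID(y), OP(+), ID(m), OP(%), ID(x)


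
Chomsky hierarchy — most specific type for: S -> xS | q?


Right-linear: every RHS is a terminal or a terminal followed by one nonterminal
Classification: Type 3 (Regular)


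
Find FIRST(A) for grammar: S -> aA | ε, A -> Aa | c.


Per alternative of A: FIRST(Aa) = {c}; FIRST(c) = {c}
FIRST(A) = {c}


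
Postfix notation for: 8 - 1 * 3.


* has higher precedence, evaluate 1*3 first
Postfix: 8 1 3 * -


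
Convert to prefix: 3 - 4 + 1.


left-to-right (same/higher precedence on left): tree is (+ (- 3 4) 1)
Prefix: + - 3 4 1


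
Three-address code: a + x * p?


Break into single-operator statements:
t1 = x * p
t2 = a + t1


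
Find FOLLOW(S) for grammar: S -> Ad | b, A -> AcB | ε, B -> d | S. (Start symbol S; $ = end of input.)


$ ∈ FOLLOW(S). For each A -> αBβ: add FIRST(β)\{ε} to FOLLOW(B); if β nullable, add FOLLOW(A).
FOLLOW(S) = {$, c, d}


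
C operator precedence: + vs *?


'*' is multiplicative (level 10); '+' is additive (level 9)
Higher level binds tighter
'*' has higher precedence than '+'


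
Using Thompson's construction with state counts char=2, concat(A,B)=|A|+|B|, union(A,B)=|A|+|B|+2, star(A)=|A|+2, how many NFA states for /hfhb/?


Syntax tree has 4 char leaf(s), 0 union(s), 0 star(s)
chars contribute 4×2 = 8; each union adds +2; each star adds +2
Total: 8 + 0 + 0 = 8 states


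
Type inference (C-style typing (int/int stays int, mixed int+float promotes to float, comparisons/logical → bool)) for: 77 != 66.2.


Operand types: int != float
Rule: comparison yields bool
Result type: bool


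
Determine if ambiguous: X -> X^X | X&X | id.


'id^id&id' has two parse trees (no precedence encoded between ^ and &)
Ambiguous


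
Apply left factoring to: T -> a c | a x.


Common prefix: 'a'
Factored: T -> a T', T' -> c | x


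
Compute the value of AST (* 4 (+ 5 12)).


Evaluate inner: (+ 5 12) = 17
Evaluate root: (* 4 17) = 68
Result: 68
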